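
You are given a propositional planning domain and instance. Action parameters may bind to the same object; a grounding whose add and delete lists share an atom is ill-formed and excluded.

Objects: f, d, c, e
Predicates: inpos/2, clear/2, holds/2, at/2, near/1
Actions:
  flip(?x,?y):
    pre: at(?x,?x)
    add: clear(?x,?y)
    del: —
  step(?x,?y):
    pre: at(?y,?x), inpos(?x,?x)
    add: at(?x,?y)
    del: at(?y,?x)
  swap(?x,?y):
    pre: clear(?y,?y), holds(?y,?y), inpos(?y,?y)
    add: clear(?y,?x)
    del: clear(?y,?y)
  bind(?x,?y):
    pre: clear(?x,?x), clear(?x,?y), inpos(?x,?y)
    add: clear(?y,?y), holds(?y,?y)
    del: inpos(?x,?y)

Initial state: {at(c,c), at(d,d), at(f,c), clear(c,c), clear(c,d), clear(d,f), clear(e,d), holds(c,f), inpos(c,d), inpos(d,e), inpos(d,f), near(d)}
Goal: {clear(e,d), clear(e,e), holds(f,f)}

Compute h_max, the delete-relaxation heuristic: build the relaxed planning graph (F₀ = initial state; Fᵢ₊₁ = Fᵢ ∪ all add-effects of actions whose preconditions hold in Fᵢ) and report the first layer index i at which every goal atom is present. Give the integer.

2

F0 = init (12 atoms)
F1 = F0 ∪ {clear(c,e), clear(c,f), clear(d,c), clear(d,d), clear(d,e), holds(d,d)}  (18 atoms)
F2 = F1 ∪ {clear(e,e), clear(f,f), holds(e,e), holds(f,f)}  (22 atoms)
goal ⊆ F2  ⇒  h_max = 2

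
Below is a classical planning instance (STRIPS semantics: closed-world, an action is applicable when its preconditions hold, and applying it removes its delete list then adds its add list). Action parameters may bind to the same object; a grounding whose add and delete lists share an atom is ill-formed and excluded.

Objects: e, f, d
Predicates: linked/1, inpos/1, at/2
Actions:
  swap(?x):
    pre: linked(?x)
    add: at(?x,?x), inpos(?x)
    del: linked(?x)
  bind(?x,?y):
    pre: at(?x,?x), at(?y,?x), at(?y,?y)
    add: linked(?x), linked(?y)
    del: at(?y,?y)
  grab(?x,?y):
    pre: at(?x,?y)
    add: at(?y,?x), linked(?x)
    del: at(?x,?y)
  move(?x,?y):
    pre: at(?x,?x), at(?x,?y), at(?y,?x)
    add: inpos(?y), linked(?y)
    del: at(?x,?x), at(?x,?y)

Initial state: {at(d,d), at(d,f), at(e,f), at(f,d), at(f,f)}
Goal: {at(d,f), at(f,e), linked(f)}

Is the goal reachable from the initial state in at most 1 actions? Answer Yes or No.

No

1. bind(f,f)  →  {at(d,d), at(d,f), at(e,f), at(f,d), linked(f)}
2. grab(e,f)  →  {at(d,d), at(d,f), at(f,d), at(f,e), linked(e), linked(f)}
optimal plan length = 2; 2 > 1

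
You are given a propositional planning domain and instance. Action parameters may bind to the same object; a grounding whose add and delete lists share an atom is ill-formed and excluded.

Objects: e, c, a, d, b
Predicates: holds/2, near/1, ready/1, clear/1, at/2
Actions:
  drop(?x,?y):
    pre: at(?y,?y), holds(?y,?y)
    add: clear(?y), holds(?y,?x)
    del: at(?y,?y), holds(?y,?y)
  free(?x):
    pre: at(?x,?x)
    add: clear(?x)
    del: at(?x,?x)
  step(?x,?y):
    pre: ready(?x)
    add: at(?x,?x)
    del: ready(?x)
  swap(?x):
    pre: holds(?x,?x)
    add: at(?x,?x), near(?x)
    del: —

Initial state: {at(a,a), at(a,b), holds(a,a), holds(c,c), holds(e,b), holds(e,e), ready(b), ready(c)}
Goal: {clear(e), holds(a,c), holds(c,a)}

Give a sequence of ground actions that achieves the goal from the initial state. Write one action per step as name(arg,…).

1. drop(c,a)  →  {at(a,b), clear(a), holds(a,c), holds(c,c), holds(e,b), holds(e,e), ready(b), ready(c)}
2. step(c,e)  →  {at(a,b), at(c,c), clear(a), holds(a,c), holds(c,c), holds(e,b), holds(e,e), ready(b)}
3. drop(a,c)  →  {at(a,b), clear(a), clear(c), holds(a,c), holds(c,a), holds(e,b), holds(e,e), ready(b)}
4. swap(e)  →  {at(a,b), at(e,e), clear(a), clear(c), holds(a,c), holds(c,a), holds(e,b), holds(e,e), near(e), ready(b)}
5. drop(c,e)  →  {at(a,b), clear(a), clear(c), clear(e), holds(a,c), holds(c,a), holds(e,b), holds(e,c), near(e), ready(b)}

drop(c,a); step(c,e); drop(a,c); swap(e); drop(c,e)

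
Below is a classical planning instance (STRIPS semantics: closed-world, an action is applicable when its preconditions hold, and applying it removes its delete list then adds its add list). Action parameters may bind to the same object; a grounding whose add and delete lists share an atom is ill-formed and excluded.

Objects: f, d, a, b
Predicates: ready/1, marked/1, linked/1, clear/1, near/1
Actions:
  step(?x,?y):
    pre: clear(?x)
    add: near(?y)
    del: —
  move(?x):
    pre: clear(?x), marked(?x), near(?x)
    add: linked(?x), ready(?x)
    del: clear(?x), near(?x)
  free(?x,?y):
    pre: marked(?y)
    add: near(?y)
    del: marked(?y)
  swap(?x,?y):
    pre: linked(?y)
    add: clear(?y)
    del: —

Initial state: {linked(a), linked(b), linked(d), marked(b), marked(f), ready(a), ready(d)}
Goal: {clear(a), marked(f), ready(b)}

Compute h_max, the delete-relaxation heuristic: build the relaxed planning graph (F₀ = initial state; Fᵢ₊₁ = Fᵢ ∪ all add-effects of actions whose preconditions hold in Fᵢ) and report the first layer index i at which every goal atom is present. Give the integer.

2

F0 = init (7 atoms)
F1 = F0 ∪ {clear(a), clear(b), clear(d), near(b), near(f)}  (12 atoms)
F2 = F1 ∪ {near(a), near(d), ready(b)}  (15 atoms)
goal ⊆ F2  ⇒  h_max = 2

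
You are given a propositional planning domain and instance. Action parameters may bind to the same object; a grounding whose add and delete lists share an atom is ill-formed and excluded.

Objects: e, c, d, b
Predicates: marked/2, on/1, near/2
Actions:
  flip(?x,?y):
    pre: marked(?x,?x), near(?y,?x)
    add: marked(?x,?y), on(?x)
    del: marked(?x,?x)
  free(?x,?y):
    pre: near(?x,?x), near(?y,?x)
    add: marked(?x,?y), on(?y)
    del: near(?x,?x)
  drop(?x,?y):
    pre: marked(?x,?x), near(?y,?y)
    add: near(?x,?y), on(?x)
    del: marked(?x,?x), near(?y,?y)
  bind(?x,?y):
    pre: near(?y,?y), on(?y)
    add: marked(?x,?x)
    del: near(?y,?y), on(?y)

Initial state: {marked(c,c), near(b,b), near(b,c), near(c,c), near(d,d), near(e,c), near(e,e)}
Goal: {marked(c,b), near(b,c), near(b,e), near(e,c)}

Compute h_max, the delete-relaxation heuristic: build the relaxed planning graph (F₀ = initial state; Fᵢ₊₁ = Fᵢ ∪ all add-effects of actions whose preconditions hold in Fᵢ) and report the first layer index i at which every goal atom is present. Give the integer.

F0 = init (7 atoms)
F1 = F0 ∪ {marked(b,b), marked(c,b), marked(c,e), marked(d,d), marked(e,e), near(c,b), near(c,d), near(c,e), on(b), on(c), on(d), on(e)}  (19 atoms)
F2 = F1 ∪ {marked(b,c), marked(d,c), marked(e,c), near(b,d), near(b,e), near(d,b), near(d,c), near(d,e), near(e,b), near(e,d)}  (29 atoms)
goal ⊆ F2  ⇒  h_max = 2

2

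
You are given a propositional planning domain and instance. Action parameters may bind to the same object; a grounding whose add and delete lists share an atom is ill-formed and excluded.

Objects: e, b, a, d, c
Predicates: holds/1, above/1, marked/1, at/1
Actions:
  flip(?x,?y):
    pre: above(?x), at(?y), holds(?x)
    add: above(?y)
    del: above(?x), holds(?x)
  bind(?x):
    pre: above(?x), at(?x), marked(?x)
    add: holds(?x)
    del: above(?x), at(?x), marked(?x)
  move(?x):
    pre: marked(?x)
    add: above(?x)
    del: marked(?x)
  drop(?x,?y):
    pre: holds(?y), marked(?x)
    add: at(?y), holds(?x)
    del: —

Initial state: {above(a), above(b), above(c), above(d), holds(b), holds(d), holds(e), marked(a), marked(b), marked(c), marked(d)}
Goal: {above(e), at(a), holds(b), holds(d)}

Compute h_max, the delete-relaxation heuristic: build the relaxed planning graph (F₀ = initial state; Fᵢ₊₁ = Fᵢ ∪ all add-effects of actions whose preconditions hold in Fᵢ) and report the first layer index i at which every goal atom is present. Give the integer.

2

F0 = init (11 atoms)
F1 = F0 ∪ {at(b), at(d), at(e), holds(a), holds(c)}  (16 atoms)
F2 = F1 ∪ {above(e), at(a), at(c)}  (19 atoms)
goal ⊆ F2  ⇒  h_max = 2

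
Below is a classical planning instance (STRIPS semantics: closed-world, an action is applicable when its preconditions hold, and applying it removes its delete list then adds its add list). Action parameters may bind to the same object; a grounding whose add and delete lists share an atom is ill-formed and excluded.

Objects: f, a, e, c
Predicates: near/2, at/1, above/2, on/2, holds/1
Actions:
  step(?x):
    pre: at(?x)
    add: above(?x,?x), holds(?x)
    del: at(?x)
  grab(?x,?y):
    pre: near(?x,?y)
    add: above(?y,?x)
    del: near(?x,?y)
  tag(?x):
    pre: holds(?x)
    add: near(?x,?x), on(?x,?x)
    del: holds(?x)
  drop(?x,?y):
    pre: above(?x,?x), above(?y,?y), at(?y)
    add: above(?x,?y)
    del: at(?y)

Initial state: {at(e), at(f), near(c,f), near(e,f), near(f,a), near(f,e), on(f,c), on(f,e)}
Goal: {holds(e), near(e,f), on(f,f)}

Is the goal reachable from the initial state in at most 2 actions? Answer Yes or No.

1. step(f)  →  {above(f,f), at(e), holds(f), near(c,f), near(e,f), near(f,a), near(f,e), on(f,c), on(f,e)}
2. step(e)  →  {above(e,e), above(f,f), holds(e), holds(f), near(c,f), near(e,f), near(f,a), near(f,e), on(f,c), on(f,e)}
3. tag(f)  →  {above(e,e), above(f,f), holds(e), near(c,f), near(e,f), near(f,a), near(f,e), near(f,f), on(f,c), on(f,e), on(f,f)}
optimal plan length = 3; 3 > 2

No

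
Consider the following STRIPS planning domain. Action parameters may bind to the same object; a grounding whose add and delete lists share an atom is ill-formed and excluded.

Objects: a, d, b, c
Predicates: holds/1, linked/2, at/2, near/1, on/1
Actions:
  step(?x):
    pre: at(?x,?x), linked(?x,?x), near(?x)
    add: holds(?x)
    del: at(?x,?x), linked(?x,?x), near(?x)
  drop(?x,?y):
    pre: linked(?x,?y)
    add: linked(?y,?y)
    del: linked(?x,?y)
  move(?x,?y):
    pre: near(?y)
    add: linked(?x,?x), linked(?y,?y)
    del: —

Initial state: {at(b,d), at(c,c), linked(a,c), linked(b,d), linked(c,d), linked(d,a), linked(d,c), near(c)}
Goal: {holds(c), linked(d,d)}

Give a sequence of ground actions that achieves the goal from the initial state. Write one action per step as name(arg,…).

move(d,c); step(c)

1. move(d,c)  →  {at(b,d), at(c,c), linked(a,c), linked(b,d), linked(c,c), linked(c,d), linked(d,a), linked(d,c), linked(d,d), near(c)}
2. step(c)  →  {at(b,d), holds(c), linked(a,c), linked(b,d), linked(c,d), linked(d,a), linked(d,c), linked(d,d)}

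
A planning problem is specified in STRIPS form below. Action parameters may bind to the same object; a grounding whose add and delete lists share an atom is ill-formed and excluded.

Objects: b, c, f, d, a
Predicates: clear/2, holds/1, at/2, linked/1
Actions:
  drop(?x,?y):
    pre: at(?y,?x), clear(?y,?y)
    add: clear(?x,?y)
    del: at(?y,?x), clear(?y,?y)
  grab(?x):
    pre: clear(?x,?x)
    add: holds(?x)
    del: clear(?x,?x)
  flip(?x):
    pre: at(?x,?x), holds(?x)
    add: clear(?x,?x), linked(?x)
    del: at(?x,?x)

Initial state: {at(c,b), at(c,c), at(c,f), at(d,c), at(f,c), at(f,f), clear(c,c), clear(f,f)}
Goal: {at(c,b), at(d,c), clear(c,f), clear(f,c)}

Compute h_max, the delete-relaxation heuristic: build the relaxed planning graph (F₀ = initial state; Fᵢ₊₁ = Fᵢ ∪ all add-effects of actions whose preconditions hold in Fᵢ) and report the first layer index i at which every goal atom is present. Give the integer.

F0 = init (8 atoms)
F1 = F0 ∪ {clear(b,c), clear(c,f), clear(f,c), holds(c), holds(f)}  (13 atoms)
goal ⊆ F1  ⇒  h_max = 1

1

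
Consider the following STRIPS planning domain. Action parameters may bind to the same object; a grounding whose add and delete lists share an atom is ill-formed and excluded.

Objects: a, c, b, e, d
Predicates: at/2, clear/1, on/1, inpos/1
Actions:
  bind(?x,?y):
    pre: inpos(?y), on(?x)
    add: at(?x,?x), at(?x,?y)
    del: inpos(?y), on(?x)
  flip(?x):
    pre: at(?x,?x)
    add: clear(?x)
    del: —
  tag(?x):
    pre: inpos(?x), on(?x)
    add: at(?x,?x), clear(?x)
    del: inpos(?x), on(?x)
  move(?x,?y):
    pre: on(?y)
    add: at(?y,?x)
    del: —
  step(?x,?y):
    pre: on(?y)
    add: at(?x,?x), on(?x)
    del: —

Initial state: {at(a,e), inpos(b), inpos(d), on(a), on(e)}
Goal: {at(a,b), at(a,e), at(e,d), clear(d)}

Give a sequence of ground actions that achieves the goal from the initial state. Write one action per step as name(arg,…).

bind(a,b); move(d,e); step(d,e); flip(d)

1. bind(a,b)  →  {at(a,a), at(a,b), at(a,e), inpos(d), on(e)}
2. move(d,e)  →  {at(a,a), at(a,b), at(a,e), at(e,d), inpos(d), on(e)}
3. step(d,e)  →  {at(a,a), at(a,b), at(a,e), at(d,d), at(e,d), inpos(d), on(d), on(e)}
4. flip(d)  →  {at(a,a), at(a,b), at(a,e), at(d,d), at(e,d), clear(d), inpos(d), on(d), on(e)}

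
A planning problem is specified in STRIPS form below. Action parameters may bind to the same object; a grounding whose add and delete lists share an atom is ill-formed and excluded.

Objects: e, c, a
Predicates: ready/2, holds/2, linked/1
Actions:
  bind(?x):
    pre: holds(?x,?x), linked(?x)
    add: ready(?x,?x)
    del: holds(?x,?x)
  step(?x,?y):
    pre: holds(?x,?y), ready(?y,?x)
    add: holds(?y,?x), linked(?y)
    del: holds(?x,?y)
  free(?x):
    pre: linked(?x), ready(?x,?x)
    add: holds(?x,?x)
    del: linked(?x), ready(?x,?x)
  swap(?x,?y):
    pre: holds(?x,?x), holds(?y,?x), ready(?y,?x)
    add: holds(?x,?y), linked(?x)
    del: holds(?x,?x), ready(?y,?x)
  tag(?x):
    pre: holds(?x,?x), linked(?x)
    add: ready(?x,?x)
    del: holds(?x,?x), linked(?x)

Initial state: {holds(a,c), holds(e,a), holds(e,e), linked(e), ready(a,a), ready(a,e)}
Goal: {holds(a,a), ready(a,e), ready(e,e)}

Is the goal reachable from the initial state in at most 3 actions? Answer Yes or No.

Yes

1. bind(e)  →  {holds(a,c), holds(e,a), linked(e), ready(a,a), ready(a,e), ready(e,e)}
2. step(e,a)  →  {holds(a,c), holds(a,e), linked(a), linked(e), ready(a,a), ready(a,e), ready(e,e)}
3. free(a)  →  {holds(a,a), holds(a,c), holds(a,e), linked(e), ready(a,e), ready(e,e)}
optimal plan length = 3; 3 ≤ 3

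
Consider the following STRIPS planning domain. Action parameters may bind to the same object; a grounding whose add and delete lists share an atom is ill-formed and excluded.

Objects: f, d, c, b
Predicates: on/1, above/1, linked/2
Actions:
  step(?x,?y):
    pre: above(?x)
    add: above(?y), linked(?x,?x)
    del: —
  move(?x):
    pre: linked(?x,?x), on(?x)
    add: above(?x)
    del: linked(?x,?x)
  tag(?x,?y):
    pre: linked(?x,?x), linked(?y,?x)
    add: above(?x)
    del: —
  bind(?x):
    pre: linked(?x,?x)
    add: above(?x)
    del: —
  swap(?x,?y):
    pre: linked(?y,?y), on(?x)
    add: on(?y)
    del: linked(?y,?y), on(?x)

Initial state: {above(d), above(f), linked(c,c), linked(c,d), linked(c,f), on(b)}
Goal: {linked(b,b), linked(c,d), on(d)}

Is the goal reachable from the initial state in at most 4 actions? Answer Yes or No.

Yes

1. step(d,b)  →  {above(b), above(d), above(f), linked(c,c), linked(c,d), linked(c,f), linked(d,d), on(b)}
2. step(b,f)  →  {above(b), above(d), above(f), linked(b,b), linked(c,c), linked(c,d), linked(c,f), linked(d,d), on(b)}
3. swap(b,d)  →  {above(b), above(d), above(f), linked(b,b), linked(c,c), linked(c,d), linked(c,f), on(d)}
optimal plan length = 3; 3 ≤ 4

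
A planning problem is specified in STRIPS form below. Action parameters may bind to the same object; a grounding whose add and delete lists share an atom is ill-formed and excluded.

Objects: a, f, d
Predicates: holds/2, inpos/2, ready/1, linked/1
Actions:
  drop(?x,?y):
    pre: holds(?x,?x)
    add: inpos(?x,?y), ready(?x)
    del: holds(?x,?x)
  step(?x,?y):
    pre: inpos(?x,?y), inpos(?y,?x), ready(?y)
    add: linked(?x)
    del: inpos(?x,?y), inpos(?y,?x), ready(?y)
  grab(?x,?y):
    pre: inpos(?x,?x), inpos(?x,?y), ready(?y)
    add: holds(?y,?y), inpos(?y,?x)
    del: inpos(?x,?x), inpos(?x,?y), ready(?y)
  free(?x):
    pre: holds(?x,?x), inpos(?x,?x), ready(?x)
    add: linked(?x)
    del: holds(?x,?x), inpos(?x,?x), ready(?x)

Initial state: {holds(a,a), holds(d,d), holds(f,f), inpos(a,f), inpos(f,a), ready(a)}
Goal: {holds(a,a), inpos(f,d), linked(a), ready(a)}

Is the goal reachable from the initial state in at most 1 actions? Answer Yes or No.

1. drop(f,d)  →  {holds(a,a), holds(d,d), inpos(a,f), inpos(f,a), inpos(f,d), ready(a), ready(f)}
2. step(a,f)  →  {holds(a,a), holds(d,d), inpos(f,d), linked(a), ready(a)}
optimal plan length = 2; 2 > 1

No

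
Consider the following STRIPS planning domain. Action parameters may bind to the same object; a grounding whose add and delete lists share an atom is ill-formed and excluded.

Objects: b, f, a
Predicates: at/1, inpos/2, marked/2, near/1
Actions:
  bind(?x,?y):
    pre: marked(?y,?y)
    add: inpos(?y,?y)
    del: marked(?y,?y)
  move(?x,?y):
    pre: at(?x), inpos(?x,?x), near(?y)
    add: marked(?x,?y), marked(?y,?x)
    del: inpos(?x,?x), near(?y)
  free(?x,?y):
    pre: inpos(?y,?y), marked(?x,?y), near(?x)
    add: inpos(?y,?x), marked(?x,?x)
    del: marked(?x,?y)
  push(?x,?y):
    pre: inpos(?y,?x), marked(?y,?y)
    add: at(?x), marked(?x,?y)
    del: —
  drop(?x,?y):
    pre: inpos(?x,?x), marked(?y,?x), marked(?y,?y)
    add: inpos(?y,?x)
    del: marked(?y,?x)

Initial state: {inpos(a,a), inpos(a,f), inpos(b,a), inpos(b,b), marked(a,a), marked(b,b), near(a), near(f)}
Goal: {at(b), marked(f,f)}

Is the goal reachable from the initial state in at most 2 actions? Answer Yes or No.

No

1. push(b,b)  →  {at(b), inpos(a,a), inpos(a,f), inpos(b,a), inpos(b,b), marked(a,a), marked(b,b), near(a), near(f)}
2. push(f,a)  →  {at(b), at(f), inpos(a,a), inpos(a,f), inpos(b,a), inpos(b,b), marked(a,a), marked(b,b), marked(f,a), near(a), near(f)}
3. free(f,a)  →  {at(b), at(f), inpos(a,a), inpos(a,f), inpos(b,a), inpos(b,b), marked(a,a), marked(b,b), marked(f,f), near(a), near(f)}
optimal plan length = 3; 3 > 2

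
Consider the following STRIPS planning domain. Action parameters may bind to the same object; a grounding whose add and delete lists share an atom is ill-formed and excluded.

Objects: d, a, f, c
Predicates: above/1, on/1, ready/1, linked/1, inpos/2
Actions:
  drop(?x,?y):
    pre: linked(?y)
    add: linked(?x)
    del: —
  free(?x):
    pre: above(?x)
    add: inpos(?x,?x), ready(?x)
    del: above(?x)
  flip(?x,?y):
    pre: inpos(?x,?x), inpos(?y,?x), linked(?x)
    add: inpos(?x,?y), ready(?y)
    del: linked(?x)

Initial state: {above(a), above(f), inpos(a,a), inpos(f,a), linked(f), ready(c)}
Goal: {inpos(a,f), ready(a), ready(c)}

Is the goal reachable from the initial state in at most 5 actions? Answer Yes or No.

1. drop(a,f)  →  {above(a), above(f), inpos(a,a), inpos(f,a), linked(a), linked(f), ready(c)}
2. free(a)  →  {above(f), inpos(a,a), inpos(f,a), linked(a), linked(f), ready(a), ready(c)}
3. flip(a,f)  →  {above(f), inpos(a,a), inpos(a,f), inpos(f,a), linked(f), ready(a), ready(c), ready(f)}
optimal plan length = 3; 3 ≤ 5

Yes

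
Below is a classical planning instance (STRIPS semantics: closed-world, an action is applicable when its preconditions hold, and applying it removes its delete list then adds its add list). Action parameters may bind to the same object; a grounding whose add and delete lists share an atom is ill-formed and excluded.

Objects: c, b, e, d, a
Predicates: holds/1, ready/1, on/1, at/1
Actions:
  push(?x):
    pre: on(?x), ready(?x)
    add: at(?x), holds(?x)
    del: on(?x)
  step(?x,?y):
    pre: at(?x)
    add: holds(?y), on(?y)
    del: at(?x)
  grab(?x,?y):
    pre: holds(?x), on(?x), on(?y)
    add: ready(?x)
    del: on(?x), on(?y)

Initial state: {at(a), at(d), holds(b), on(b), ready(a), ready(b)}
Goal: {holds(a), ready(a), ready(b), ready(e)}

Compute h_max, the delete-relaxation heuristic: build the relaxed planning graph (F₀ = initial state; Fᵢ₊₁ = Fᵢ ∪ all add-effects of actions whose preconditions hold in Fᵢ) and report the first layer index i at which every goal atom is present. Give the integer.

F0 = init (6 atoms)
F1 = F0 ∪ {at(b), holds(a), holds(c), holds(d), holds(e), on(a), on(c), on(d), on(e)}  (15 atoms)
F2 = F1 ∪ {ready(c), ready(d), ready(e)}  (18 atoms)
goal ⊆ F2  ⇒  h_max = 2

2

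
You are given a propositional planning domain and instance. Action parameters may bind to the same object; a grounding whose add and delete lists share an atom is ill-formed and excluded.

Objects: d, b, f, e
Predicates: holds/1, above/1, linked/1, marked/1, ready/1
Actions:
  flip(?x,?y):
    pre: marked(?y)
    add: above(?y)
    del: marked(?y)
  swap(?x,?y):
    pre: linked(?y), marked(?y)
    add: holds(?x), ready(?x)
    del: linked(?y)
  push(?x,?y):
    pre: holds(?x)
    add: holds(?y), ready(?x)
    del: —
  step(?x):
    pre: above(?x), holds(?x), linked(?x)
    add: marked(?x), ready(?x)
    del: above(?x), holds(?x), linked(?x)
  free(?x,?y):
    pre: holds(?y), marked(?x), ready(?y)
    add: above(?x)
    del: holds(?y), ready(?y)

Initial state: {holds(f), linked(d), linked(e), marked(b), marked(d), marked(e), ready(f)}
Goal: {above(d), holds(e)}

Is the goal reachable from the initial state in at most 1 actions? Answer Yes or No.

1. flip(d,d)  →  {above(d), holds(f), linked(d), linked(e), marked(b), marked(e), ready(f)}
2. swap(e,e)  →  {above(d), holds(e), holds(f), linked(d), marked(b), marked(e), ready(e), ready(f)}
optimal plan length = 2; 2 > 1

No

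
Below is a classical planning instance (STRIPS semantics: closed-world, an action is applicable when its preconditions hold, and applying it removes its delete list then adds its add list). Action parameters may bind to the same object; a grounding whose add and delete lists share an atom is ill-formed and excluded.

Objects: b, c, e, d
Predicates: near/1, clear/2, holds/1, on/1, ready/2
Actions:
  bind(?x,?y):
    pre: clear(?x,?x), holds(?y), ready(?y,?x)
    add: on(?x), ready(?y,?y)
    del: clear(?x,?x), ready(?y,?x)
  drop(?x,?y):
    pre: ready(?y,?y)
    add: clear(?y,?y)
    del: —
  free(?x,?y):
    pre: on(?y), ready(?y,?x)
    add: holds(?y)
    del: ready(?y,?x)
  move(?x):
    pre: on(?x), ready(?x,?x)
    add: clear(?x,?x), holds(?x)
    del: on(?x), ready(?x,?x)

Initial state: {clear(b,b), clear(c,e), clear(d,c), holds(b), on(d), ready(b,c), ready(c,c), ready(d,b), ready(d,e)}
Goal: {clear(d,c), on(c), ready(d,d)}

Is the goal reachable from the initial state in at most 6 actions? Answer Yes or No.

1. drop(b,c)  →  {clear(b,b), clear(c,c), clear(c,e), clear(d,c), holds(b), on(d), ready(b,c), ready(c,c), ready(d,b), ready(d,e)}
2. bind(c,b)  →  {clear(b,b), clear(c,e), clear(d,c), holds(b), on(c), on(d), ready(b,b), ready(c,c), ready(d,b), ready(d,e)}
3. free(e,d)  →  {clear(b,b), clear(c,e), clear(d,c), holds(b), holds(d), on(c), on(d), ready(b,b), ready(c,c), ready(d,b)}
4. bind(b,d)  →  {clear(c,e), clear(d,c), holds(b), holds(d), on(b), on(c), on(d), ready(b,b), ready(c,c), ready(d,d)}
optimal plan length = 4; 4 ≤ 6

Yes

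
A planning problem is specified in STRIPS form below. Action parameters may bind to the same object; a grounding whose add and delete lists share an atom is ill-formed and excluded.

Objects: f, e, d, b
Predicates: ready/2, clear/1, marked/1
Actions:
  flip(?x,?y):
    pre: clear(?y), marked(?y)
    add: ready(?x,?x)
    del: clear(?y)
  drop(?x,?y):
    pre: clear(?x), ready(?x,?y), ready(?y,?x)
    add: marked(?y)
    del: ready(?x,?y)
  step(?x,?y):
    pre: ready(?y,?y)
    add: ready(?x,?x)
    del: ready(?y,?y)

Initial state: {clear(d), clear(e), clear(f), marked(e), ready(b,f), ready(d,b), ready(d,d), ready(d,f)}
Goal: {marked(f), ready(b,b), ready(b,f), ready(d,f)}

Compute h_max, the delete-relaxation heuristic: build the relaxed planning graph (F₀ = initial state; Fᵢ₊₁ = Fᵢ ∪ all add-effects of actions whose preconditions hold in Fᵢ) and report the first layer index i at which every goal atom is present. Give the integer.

F0 = init (8 atoms)
F1 = F0 ∪ {marked(d), ready(b,b), ready(e,e), ready(f,f)}  (12 atoms)
F2 = F1 ∪ {marked(f)}  (13 atoms)
goal ⊆ F2  ⇒  h_max = 2

2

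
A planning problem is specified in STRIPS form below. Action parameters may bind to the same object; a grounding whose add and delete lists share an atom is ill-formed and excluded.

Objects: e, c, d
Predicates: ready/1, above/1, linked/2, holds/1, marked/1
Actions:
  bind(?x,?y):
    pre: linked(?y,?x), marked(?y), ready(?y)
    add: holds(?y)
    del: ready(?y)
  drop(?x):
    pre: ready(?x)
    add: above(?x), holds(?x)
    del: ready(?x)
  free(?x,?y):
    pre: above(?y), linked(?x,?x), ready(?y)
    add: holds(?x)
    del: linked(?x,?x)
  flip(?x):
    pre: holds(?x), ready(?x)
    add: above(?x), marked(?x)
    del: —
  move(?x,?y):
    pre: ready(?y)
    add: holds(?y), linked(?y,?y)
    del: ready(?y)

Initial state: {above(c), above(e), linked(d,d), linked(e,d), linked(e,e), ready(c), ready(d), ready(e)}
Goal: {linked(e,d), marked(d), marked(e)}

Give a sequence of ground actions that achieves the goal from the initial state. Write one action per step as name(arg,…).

free(e,e); free(d,e); flip(e); flip(d)

1. free(e,e)  →  {above(c), above(e), holds(e), linked(d,d), linked(e,d), ready(c), ready(d), ready(e)}
2. free(d,e)  →  {above(c), above(e), holds(d), holds(e), linked(e,d), ready(c), ready(d), ready(e)}
3. flip(e)  →  {above(c), above(e), holds(d), holds(e), linked(e,d), marked(e), ready(c), ready(d), ready(e)}
4. flip(d)  →  {above(c), above(d), above(e), holds(d), holds(e), linked(e,d), marked(d), marked(e), ready(c), ready(d), ready(e)}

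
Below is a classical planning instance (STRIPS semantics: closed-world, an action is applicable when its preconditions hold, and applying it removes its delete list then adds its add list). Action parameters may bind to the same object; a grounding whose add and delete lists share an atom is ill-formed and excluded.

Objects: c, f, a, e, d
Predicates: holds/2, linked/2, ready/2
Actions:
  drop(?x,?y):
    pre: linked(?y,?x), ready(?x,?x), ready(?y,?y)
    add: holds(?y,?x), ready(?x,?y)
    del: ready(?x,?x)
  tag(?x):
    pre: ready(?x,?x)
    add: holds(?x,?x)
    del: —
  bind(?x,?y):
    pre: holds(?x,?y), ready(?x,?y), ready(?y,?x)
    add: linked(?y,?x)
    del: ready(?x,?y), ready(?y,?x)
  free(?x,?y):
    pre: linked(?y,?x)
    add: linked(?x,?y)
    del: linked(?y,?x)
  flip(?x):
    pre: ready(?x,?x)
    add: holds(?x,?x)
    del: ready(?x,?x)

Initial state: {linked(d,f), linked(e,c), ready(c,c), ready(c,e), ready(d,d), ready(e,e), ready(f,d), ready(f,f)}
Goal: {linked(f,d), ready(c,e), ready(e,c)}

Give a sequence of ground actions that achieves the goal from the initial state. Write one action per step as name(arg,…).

free(c,e); drop(e,c); free(f,d)

1. free(c,e)  →  {linked(c,e), linked(d,f), ready(c,c), ready(c,e), ready(d,d), ready(e,e), ready(f,d), ready(f,f)}
2. drop(e,c)  →  {holds(c,e), linked(c,e), linked(d,f), ready(c,c), ready(c,e), ready(d,d), ready(e,c), ready(f,d), ready(f,f)}
3. free(f,d)  →  {holds(c,e), linked(c,e), linked(f,d), ready(c,c), ready(c,e), ready(d,d), ready(e,c), ready(f,d), ready(f,f)}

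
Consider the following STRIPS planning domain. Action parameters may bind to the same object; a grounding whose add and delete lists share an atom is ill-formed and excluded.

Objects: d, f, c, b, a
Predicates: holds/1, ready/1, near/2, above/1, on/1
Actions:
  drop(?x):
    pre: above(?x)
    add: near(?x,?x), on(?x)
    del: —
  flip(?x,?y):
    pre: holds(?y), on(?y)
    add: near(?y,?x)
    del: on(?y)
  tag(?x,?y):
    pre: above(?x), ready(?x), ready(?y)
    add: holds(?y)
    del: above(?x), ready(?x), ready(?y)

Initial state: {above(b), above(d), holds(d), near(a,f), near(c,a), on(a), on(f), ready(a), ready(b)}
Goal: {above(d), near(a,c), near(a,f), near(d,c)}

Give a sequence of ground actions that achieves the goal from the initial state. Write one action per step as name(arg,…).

1. drop(d)  →  {above(b), above(d), holds(d), near(a,f), near(c,a), near(d,d), on(a), on(d), on(f), ready(a), ready(b)}
2. flip(c,d)  →  {above(b), above(d), holds(d), near(a,f), near(c,a), near(d,c), near(d,d), on(a), on(f), ready(a), ready(b)}
3. tag(b,a)  →  {above(d), holds(a), holds(d), near(a,f), near(c,a), near(d,c), near(d,d), on(a), on(f)}
4. flip(c,a)  →  {above(d), holds(a), holds(d), near(a,c), near(a,f), near(c,a), near(d,c), near(d,d), on(f)}

drop(d); flip(c,d); tag(b,a); flip(c,a)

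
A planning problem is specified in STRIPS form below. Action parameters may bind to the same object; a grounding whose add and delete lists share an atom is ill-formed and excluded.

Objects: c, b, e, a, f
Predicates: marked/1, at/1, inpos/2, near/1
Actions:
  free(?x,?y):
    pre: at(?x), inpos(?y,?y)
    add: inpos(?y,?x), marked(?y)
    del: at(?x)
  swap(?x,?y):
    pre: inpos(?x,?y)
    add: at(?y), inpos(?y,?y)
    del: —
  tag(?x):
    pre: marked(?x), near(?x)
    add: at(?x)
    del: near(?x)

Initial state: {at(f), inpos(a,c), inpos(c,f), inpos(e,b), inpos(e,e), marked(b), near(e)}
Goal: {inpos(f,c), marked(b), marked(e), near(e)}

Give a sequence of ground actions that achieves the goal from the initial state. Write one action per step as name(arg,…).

free(f,e); swap(c,f); swap(a,c); free(c,f)

1. free(f,e)  →  {inpos(a,c), inpos(c,f), inpos(e,b), inpos(e,e), inpos(e,f), marked(b), marked(e), near(e)}
2. swap(c,f)  →  {at(f), inpos(a,c), inpos(c,f), inpos(e,b), inpos(e,e), inpos(e,f), inpos(f,f), marked(b), marked(e), near(e)}
3. swap(a,c)  →  {at(c), at(f), inpos(a,c), inpos(c,c), inpos(c,f), inpos(e,b), inpos(e,e), inpos(e,f), inpos(f,f), marked(b), marked(e), near(e)}
4. free(c,f)  →  {at(f), inpos(a,c), inpos(c,c), inpos(c,f), inpos(e,b), inpos(e,e), inpos(e,f), inpos(f,c), inpos(f,f), marked(b), marked(e), marked(f), near(e)}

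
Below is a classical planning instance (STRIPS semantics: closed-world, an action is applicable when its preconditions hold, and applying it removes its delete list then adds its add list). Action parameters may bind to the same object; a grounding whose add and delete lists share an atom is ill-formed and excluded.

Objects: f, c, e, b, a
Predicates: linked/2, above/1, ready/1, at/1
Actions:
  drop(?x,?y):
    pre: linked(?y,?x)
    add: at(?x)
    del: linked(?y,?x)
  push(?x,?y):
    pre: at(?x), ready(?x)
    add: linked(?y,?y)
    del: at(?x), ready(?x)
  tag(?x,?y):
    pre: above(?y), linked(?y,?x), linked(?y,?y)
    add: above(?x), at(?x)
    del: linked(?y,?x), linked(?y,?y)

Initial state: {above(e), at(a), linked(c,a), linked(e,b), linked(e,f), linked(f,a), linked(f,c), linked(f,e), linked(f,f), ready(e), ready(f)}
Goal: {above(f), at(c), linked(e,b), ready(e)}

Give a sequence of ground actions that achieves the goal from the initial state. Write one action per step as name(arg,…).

drop(f,f); drop(c,f); push(f,e); tag(f,e)

1. drop(f,f)  →  {above(e), at(a), at(f), linked(c,a), linked(e,b), linked(e,f), linked(f,a), linked(f,c), linked(f,e), ready(e), ready(f)}
2. drop(c,f)  →  {above(e), at(a), at(c), at(f), linked(c,a), linked(e,b), linked(e,f), linked(f,a), linked(f,e), ready(e), ready(f)}
3. push(f,e)  →  {above(e), at(a), at(c), linked(c,a), linked(e,b), linked(e,e), linked(e,f), linked(f,a), linked(f,e), ready(e)}
4. tag(f,e)  →  {above(e), above(f), at(a), at(c), at(f), linked(c,a), linked(e,b), linked(f,a), linked(f,e), ready(e)}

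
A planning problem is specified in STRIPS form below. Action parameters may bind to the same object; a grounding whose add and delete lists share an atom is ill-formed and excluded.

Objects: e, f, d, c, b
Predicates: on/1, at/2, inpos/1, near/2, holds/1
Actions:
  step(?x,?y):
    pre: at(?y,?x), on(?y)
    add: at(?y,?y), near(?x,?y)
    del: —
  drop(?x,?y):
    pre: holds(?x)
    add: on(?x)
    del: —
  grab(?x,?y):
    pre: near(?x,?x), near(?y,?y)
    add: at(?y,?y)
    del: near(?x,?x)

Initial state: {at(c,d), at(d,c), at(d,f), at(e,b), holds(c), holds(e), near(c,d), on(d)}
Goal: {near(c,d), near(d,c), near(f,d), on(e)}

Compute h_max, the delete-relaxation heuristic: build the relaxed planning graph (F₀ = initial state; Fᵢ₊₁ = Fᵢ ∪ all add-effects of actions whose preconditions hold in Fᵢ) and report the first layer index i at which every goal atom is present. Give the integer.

2

F0 = init (8 atoms)
F1 = F0 ∪ {at(d,d), near(f,d), on(c), on(e)}  (12 atoms)
F2 = F1 ∪ {at(c,c), at(e,e), near(b,e), near(d,c), near(d,d)}  (17 atoms)
goal ⊆ F2  ⇒  h_max = 2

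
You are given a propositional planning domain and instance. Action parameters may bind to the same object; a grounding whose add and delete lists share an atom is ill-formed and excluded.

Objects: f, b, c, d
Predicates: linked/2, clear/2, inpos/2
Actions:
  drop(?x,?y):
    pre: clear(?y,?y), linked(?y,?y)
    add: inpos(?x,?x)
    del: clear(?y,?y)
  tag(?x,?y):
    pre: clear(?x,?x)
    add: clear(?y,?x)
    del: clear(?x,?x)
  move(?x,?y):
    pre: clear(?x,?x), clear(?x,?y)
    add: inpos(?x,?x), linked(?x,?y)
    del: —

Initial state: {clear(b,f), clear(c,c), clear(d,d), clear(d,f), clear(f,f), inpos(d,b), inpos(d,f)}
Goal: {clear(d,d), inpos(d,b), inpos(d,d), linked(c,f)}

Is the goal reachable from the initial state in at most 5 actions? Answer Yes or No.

Yes

1. tag(f,c)  →  {clear(b,f), clear(c,c), clear(c,f), clear(d,d), clear(d,f), inpos(d,b), inpos(d,f)}
2. move(c,f)  →  {clear(b,f), clear(c,c), clear(c,f), clear(d,d), clear(d,f), inpos(c,c), inpos(d,b), inpos(d,f), linked(c,f)}
3. move(d,f)  →  {clear(b,f), clear(c,c), clear(c,f), clear(d,d), clear(d,f), inpos(c,c), inpos(d,b), inpos(d,d), inpos(d,f), linked(c,f), linked(d,f)}
optimal plan length = 3; 3 ≤ 5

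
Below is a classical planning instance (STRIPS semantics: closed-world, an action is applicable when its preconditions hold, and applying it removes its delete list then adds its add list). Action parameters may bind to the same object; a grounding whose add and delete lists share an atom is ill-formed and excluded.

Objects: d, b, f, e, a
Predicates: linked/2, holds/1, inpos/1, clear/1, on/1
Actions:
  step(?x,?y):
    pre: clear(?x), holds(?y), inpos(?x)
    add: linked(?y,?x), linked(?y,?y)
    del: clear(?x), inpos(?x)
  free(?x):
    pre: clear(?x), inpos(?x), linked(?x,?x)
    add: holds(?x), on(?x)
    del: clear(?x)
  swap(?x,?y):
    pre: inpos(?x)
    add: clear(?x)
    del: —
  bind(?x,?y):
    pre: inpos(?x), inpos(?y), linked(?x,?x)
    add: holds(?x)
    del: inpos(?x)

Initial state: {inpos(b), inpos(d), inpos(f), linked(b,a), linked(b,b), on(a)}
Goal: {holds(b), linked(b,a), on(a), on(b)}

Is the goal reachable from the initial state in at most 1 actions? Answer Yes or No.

1. swap(b,d)  →  {clear(b), inpos(b), inpos(d), inpos(f), linked(b,a), linked(b,b), on(a)}
2. free(b)  →  {holds(b), inpos(b), inpos(d), inpos(f), linked(b,a), linked(b,b), on(a), on(b)}
optimal plan length = 2; 2 > 1

No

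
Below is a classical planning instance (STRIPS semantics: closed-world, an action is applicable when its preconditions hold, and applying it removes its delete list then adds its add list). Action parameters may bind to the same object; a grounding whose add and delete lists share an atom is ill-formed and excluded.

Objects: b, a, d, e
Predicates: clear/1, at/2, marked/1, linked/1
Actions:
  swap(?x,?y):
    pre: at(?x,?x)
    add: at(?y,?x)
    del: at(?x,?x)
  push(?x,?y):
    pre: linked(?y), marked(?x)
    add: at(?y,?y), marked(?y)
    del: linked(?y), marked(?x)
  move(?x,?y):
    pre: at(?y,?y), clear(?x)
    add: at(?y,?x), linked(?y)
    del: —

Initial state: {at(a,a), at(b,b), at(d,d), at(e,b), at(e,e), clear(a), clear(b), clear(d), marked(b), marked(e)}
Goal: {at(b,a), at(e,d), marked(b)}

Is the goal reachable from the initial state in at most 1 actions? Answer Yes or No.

1. swap(a,b)  →  {at(b,a), at(b,b), at(d,d), at(e,b), at(e,e), clear(a), clear(b), clear(d), marked(b), marked(e)}
2. swap(d,e)  →  {at(b,a), at(b,b), at(e,b), at(e,d), at(e,e), clear(a), clear(b), clear(d), marked(b), marked(e)}
optimal plan length = 2; 2 > 1

No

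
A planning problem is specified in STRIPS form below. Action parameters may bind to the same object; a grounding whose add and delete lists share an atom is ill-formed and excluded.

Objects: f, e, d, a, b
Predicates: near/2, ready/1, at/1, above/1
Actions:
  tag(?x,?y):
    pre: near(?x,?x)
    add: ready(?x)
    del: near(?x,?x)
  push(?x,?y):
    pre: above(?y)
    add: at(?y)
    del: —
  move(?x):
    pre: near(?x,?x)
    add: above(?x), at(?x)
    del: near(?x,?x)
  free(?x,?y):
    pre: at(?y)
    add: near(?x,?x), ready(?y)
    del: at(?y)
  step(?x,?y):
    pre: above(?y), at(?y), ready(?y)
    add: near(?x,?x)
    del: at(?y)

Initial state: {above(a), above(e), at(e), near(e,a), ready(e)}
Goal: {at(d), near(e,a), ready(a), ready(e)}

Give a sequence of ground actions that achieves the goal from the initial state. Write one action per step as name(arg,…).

1. push(f,a)  →  {above(a), above(e), at(a), at(e), near(e,a), ready(e)}
2. free(d,a)  →  {above(a), above(e), at(e), near(d,d), near(e,a), ready(a), ready(e)}
3. move(d)  →  {above(a), above(d), above(e), at(d), at(e), near(e,a), ready(a), ready(e)}

push(f,a); free(d,a); move(d)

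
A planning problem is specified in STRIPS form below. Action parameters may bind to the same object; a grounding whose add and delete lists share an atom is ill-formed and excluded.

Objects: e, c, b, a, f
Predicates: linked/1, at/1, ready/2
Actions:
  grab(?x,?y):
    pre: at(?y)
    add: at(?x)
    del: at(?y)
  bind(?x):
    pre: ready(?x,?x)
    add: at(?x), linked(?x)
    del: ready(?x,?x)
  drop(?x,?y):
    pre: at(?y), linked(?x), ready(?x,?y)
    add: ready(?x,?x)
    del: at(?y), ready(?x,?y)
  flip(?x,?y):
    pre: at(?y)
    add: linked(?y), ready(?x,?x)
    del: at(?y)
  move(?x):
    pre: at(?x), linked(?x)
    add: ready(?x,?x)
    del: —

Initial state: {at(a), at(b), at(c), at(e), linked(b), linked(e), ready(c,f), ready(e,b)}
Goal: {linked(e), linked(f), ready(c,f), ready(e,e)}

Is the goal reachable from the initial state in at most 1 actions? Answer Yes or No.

No

1. grab(f,e)  →  {at(a), at(b), at(c), at(f), linked(b), linked(e), ready(c,f), ready(e,b)}
2. flip(e,f)  →  {at(a), at(b), at(c), linked(b), linked(e), linked(f), ready(c,f), ready(e,b), ready(e,e)}
optimal plan length = 2; 2 > 1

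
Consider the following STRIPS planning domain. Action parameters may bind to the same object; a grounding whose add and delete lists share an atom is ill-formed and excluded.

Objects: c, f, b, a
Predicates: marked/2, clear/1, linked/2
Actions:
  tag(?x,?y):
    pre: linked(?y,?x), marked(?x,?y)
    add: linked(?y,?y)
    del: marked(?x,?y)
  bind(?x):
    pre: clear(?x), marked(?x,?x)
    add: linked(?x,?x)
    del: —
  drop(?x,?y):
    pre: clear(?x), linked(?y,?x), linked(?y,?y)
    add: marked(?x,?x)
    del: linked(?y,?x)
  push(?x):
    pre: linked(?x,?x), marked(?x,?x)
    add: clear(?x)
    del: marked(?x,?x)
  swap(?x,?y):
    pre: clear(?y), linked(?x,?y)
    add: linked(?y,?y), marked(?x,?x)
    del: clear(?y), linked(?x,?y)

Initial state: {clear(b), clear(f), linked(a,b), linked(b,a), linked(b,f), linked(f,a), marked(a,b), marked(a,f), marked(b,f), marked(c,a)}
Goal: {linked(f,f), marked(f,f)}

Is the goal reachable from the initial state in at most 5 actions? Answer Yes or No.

Yes

1. tag(a,f)  →  {clear(b), clear(f), linked(a,b), linked(b,a), linked(b,f), linked(f,a), linked(f,f), marked(a,b), marked(b,f), marked(c,a)}
2. tag(a,b)  →  {clear(b), clear(f), linked(a,b), linked(b,a), linked(b,b), linked(b,f), linked(f,a), linked(f,f), marked(b,f), marked(c,a)}
3. drop(f,b)  →  {clear(b), clear(f), linked(a,b), linked(b,a), linked(b,b), linked(f,a), linked(f,f), marked(b,f), marked(c,a), marked(f,f)}
optimal plan length = 3; 3 ≤ 5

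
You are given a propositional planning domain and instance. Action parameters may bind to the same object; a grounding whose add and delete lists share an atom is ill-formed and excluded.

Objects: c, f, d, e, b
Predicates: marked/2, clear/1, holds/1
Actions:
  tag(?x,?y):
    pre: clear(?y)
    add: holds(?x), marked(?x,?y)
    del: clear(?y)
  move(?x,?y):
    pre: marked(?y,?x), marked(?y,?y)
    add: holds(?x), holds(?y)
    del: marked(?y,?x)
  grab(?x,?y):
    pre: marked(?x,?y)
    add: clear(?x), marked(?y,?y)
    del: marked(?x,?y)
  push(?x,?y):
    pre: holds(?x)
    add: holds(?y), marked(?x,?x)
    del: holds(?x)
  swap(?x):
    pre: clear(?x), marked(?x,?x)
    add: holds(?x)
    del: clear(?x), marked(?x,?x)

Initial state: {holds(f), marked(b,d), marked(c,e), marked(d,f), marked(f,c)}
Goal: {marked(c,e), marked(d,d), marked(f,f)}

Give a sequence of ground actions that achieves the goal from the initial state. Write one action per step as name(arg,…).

1. grab(d,f)  →  {clear(d), holds(f), marked(b,d), marked(c,e), marked(f,c), marked(f,f)}
2. tag(d,d)  →  {holds(d), holds(f), marked(b,d), marked(c,e), marked(d,d), marked(f,c), marked(f,f)}

grab(d,f); tag(d,d)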